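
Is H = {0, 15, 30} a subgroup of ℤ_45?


Subgroup test for H = {0, 15, 30} in (ℤ_45, +):
(1) 0 ∈ H? Yes
(2) Closure: for all a,b ∈ H, (a+b) mod 45 ∈ H? Yes
(3) Inverses: for all a ∈ H, -a mod 45 ∈ H? Yes

Yes, H is a subgroup of ℤ_45


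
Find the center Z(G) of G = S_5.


Z(G) = {g ∈ G | gx = xg for all x ∈ G}
S_n is non-abelian for n ≥ 3; Z(S_5) is trivial

Z(S_5) = {e}


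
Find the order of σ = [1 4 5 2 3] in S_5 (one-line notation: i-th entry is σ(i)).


Cycle decomposition: (2 4) (3 5)
Cycle lengths: 2, 2
Order = lcm(2, 2) = 2

ord(σ) = 2


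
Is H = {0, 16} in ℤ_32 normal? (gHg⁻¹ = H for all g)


H = {0, 16} in ℤ_32
ℤ_32 is abelian; every subgroup of an abelian group is normal

Yes, normal subgroup


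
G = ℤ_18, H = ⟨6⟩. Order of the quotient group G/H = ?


|⟨6⟩| = n / gcd(6, 18) = 18 / 6 = 3
H is normal (ℤ_18 is abelian).
|G/H| = |G| / |H| = 18 / 3 = 6

|G/H| = 6


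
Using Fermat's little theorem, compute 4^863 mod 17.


Fermat's little theorem: if p is prime and gcd(a,p)=1, then a^(p-1) ≡ 1 (mod p)
p = 17 is prime, gcd(4,17) = 1
Reduce exponent: 863 mod 16 = 15
So 4^863 ≡ 4^15 (mod 17)
4^15 mod 17 = 13

4^863 ≡ 13 (mod 17)


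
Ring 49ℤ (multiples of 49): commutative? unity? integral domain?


49ℤ is a commutative ring under +,× but has no multiplicative identity (1 ∉ 49ℤ); it has no zero divisors, but without unity it is not an integral domain
Commutative: Yes
Integral domain: No
Has unity: No

49ℤ (multiples of 49): Commutative=Yes, Unity=No


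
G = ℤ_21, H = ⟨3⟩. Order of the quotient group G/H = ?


|⟨3⟩| = n / gcd(3, 21) = 21 / 3 = 7
H is normal (ℤ_21 is abelian).
|G/H| = |G| / |H| = 21 / 7 = 3

|G/H| = 3


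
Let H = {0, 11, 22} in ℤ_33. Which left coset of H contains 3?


3 + H = {3 + h (mod 33) : h ∈ H}
3+0=3, 3+11=14, 3+22=25

3 + H = {3, 14, 25}


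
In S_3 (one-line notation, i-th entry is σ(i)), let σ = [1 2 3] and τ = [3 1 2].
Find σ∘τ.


σ∘τ: apply τ first, then σ
1 →τ 3 →σ 3
2 →τ 1 →σ 1
3 →τ 2 →σ 2

σ∘τ = [3 1 2]


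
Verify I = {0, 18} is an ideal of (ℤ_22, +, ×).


Check ideal conditions for I = {0, 18} in ℤ_22:
(1) I is an additive subgroup? No
(2) For r ∈ ℤ_22 and a ∈ I: r·a ∈ I? No  [counterexample: r=2, a=18, r·a mod 22 = 14 ∉ I]

No, I is not an ideal of ℤ_22


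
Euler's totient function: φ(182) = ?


Factor n: 182 = 2 × 7 × 13
φ(n) = n · ∏(1 - 1/p) over distinct primes p | n
φ(182) = 182 · (1 - 1/2) · (1 - 1/7) · (1 - 1/13) = 72

φ(182) = 72


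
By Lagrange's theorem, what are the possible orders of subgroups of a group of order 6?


Lagrange's theorem: |H| divides |G|
|G| = 6
Divisors of 6: 1, 2, 3, 6

Possible subgroup orders: {1, 2, 3, 6}


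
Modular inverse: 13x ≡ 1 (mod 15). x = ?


Use the extended Euclidean algorithm to write 1 = 13·s + 15·t; then s mod 15 is the inverse.
Euclidean algorithm:
  13 = 0·15 + 13
  15 = 1·13 + 2
  13 = 6·2 + 1
  2 = 2·1 + 0
gcd(13,15) = 1
Back-substitution gives: 13·(7) + 15·(-6) = 1
So 13⁻¹ ≡ 7 ≡ 7 (mod 15)
Check: 13 × 7 = 91 ≡ 1 (mod 15) ✓

13⁻¹ ≡ 7 (mod 15)


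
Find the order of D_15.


|D_n| = 2n (n rotations and n reflections)
|D_15| = 2×15 = 30

|D_15| = 30


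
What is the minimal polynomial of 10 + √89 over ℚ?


Let α = 10 + √89. Then α - 10 = √89, so (α - 10)² = 89, giving α² - 20α + 11 = 0. Degree 2 and α ∉ ℚ, so this is the minimal polynomial.

Minimal polynomial: x² - 20x + 11


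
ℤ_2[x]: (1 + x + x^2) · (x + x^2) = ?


Expand and collect like terms; reduce coefficients mod 2:
x^0: 1·0 = 0 ≡ 0 (mod 2)
x^1: 1·1 + 1·0 = 1 ≡ 1 (mod 2)
x^2: 1·1 + 1·1 + 1·0 = 2 ≡ 0 (mod 2)
x^3: 1·1 + 1·1 = 2 ≡ 0 (mod 2)
x^4: 1·1 = 1 ≡ 1 (mod 2)
Result: x + x^4

f · g = x + x^4


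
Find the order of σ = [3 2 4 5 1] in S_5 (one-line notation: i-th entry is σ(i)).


Cycle decomposition: (1 3 4 5)
Cycle lengths: 4
Order = lcm(4) = 4

ord(σ) = 4


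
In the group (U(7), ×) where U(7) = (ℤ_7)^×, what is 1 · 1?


Operation: multiplication mod 7
1 · 1 = (a × b) mod 7 with a = 1, b = 1

1 · 1 = 1


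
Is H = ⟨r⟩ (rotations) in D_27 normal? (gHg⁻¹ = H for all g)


H = ⟨r⟩ (rotations) in D_27
The rotation subgroup ⟨r⟩ has index 2 in D_27, so it is normal

Yes, normal subgroup


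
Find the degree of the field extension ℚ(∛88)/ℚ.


∛88 has minimal polynomial x³ - 88 (irreducible over ℚ since 88 is not a perfect cube)

[ℚ(∛88)/ℚ] = 3


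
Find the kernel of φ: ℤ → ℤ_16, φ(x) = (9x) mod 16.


Kernel = preimage of identity
ker(φ) = {x ∈ ℤ : 9x ≡ 0 (mod 16)}. gcd(9,16) = 1, so 9x ≡ 0 (mod 16) ⟺ x ≡ 0 (mod 16/1 = 16). Hence ker(φ) = 16ℤ

ker(φ) = 16ℤ


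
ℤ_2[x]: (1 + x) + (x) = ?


Add coefficients mod 2:
x^0: 1 + 0 = 1 (mod 2)
x^1: 1 + 1 = 0 (mod 2)
Result: 1

f + g = 1


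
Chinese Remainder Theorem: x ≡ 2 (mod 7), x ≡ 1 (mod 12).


m₁ = 7, m₂ = 12, gcd = 1, so CRT applies. M = m₁·m₂ = 84
Let M₁ = M/m₁ = 12, M₂ = M/m₂ = 7
Find y₁ ≡ M₁⁻¹ (mod m₁): 12⁻¹ ≡ 3 (mod 7)
Find y₂ ≡ M₂⁻¹ (mod m₂): 7⁻¹ ≡ 7 (mod 12)
x = a₁·M₁·y₁ + a₂·M₂·y₂ = 2·12·3 + 1·7·7 = 121
Reduce mod 84: x ≡ 37
Check: 37 mod 7 = 2 ✓, 37 mod 12 = 1 ✓

x ≡ 37 (mod 84)


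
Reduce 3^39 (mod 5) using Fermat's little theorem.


Fermat's little theorem: if p is prime and gcd(a,p)=1, then a^(p-1) ≡ 1 (mod p)
p = 5 is prime, gcd(3,5) = 1
Reduce exponent: 39 mod 4 = 3
So 3^39 ≡ 3^3 (mod 5)
3^3 mod 5 = 2

3^39 ≡ 2 (mod 5)


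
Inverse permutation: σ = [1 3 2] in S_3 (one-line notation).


To find σ⁻¹, swap domain and range:
σ(1) = 1 → σ⁻¹(1) = 1
σ(2) = 3 → σ⁻¹(3) = 2
σ(3) = 2 → σ⁻¹(2) = 3

σ⁻¹ = [1 3 2]


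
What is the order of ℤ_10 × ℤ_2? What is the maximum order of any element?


|ℤ_10 × ℤ_2| = 10 × 2 = 20
Max element order = lcm(10,2) = 10
Cyclic? No (gcd=2)

|ℤ_10×ℤ_2| = 20, max element order = 10


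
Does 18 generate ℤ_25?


g generates ℤ_n iff gcd(g, n) = 1
gcd(18, 25) = 1
Since gcd = 1, 18 is a generator.

Yes, 18 generates ℤ_25


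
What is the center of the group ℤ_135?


Z(G) = {g ∈ G | gx = xg for all x ∈ G}
ℤ_135 is abelian, so Z(G) = G

Z(ℤ_135) = ℤ_135


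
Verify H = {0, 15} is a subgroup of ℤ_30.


Subgroup test for H = {0, 15} in (ℤ_30, +):
(1) 0 ∈ H? Yes
(2) Closure: for all a,b ∈ H, (a+b) mod 30 ∈ H? Yes
(3) Inverses: for all a ∈ H, -a mod 30 ∈ H? Yes

Yes, H is a subgroup of ℤ_30


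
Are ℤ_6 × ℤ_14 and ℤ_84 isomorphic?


Comparing ℤ_6 × ℤ_14 and ℤ_84:
gcd(6,14) = 2 ≠ 1. Max element order in ℤ_6×ℤ_14 is lcm(6,14) = 42 < 84, so it has no element of order 84

No, ℤ_6 × ℤ_14 ≇ ℤ_84


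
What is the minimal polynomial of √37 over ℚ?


√37 satisfies x² - 37 = 0, irreducible over ℚ since 37 is squarefree

Minimal polynomial: x² - 37


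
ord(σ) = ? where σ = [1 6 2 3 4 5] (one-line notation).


Cycle decomposition: (2 6 5 4 3)
Cycle lengths: 5
Order = lcm(5) = 5

ord(σ) = 5


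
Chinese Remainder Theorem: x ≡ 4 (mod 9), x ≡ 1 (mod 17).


m₁ = 9, m₂ = 17, gcd = 1, so CRT applies. M = m₁·m₂ = 153
Let M₁ = M/m₁ = 17, M₂ = M/m₂ = 9
Find y₁ ≡ M₁⁻¹ (mod m₁): 17⁻¹ ≡ 8 (mod 9)
Find y₂ ≡ M₂⁻¹ (mod m₂): 9⁻¹ ≡ 2 (mod 17)
x = a₁·M₁·y₁ + a₂·M₂·y₂ = 4·17·8 + 1·9·2 = 562
Reduce mod 153: x ≡ 103
Check: 103 mod 9 = 4 ✓, 103 mod 17 = 1 ✓

x ≡ 103 (mod 153)


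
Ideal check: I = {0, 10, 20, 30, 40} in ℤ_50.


Check ideal conditions for I = {0, 10, 20, 30, 40} in ℤ_50:
(1) I is an additive subgroup? Yes
(2) For r ∈ ℤ_50 and a ∈ I: r·a ∈ I? Yes

Yes, I is an ideal of ℤ_50


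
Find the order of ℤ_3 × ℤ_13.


|A × B| = |A| · |B|
|ℤ_3 × ℤ_13| = 3 × 13 = 39

|ℤ_3 × ℤ_13| = 39


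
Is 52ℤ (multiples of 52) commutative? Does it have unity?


52ℤ is a commutative ring under +,× but has no multiplicative identity (1 ∉ 52ℤ); it has no zero divisors, but without unity it is not an integral domain
Commutative: Yes
Integral domain: No
Has unity: No

52ℤ (multiples of 52): Commutative=Yes, Unity=No


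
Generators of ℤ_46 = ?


g generates ℤ_n iff gcd(g,n) = 1
Prime factors of 46: 2, 23
Generators are g ∈ {1,...,45} not divisible by any of these primes.
Generators: {1, 3, 5, 7, 9, 11, 13, 15, 17, 19, 21, 25, 27, 29, 31, 33, 35, 37, 39, 41, 43, 45}
Number of generators = φ(46) = 22

Generators of ℤ_46 = {1, 3, 5, 7, 9, 11, 13, 15, 17, 19, 21, 25, 27, 29, 31, 33, 35, 37, 39, 41, 43, 45}


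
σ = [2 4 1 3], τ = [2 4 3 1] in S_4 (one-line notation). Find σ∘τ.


σ∘τ: apply τ first, then σ
1 →τ 2 →σ 4
2 →τ 4 →σ 3
3 →τ 3 →σ 1
4 →τ 1 →σ 2

σ∘τ = [4 3 1 2]


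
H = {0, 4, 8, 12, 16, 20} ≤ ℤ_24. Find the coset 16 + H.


16 + H = {16 + h (mod 24) : h ∈ H}
16+0=16, 16+4=20, 16+8=0, 16+12=4, 16+16=8, 16+20=12
16 + H = {0, 4, 8, 12, 16, 20} = 0 + H

16 + H = {0, 4, 8, 12, 16, 20}


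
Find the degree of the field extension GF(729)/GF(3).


GF(729) = GF(3^6), so the extension degree is 6

[GF(729)/GF(3)] = 6


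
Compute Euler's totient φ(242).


Factor n: 242 = 2 × 11^2
φ(n) = n · ∏(1 - 1/p) over distinct primes p | n
φ(242) = 242 · (1 - 1/2) · (1 - 1/11) = 110

φ(242) = 110


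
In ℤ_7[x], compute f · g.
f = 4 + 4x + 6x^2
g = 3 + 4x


Expand and collect like terms; reduce coefficients mod 7:
x^0: 4·3 = 12 ≡ 5 (mod 7)
x^1: 4·4 + 4·3 = 28 ≡ 0 (mod 7)
x^2: 4·4 + 6·3 = 34 ≡ 6 (mod 7)
x^3: 6·4 = 24 ≡ 3 (mod 7)
Result: 5 + 6x^2 + 3x^3

f · g = 5 + 6x^2 + 3x^3


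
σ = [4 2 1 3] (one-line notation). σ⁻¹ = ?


To find σ⁻¹, swap domain and range:
σ(1) = 4 → σ⁻¹(4) = 1
σ(2) = 2 → σ⁻¹(2) = 2
σ(3) = 1 → σ⁻¹(1) = 3
σ(4) = 3 → σ⁻¹(3) = 4

σ⁻¹ = [3 2 4 1]


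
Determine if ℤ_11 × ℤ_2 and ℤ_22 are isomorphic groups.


Comparing ℤ_11 × ℤ_2 and ℤ_22:
gcd(11,2) = 1, so ℤ_11 × ℤ_2 ≅ ℤ_22 (CRT)

Yes, ℤ_11 × ℤ_2 ≅ ℤ_22


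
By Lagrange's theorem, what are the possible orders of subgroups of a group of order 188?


Lagrange's theorem: |H| divides |G|
|G| = 188
Divisors of 188: 1, 2, 4, 47, 94, 188

Possible subgroup orders: {1, 2, 4, 47, 94, 188}


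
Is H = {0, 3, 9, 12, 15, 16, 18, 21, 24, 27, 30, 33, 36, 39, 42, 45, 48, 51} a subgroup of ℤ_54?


Subgroup test for H = {0, 3, 9, 12, 15, 16, 18, 21, 24, 27, 30, 33, 36, 39, 42, 45, 48, 51} in (ℤ_54, +):
(1) 0 ∈ H? Yes
(2) Closure: for all a,b ∈ H, (a+b) mod 54 ∈ H? No  [counterexample: 3 + 3 = 6 ∉ H]
(3) Inverses: for all a ∈ H, -a mod 54 ∈ H? No

No, H is not a subgroup of ℤ_54


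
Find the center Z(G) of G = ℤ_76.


Z(G) = {g ∈ G | gx = xg for all x ∈ G}
ℤ_76 is abelian, so Z(G) = G

Z(ℤ_76) = ℤ_76


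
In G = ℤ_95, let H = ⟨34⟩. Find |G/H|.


|⟨34⟩| = n / gcd(34, 95) = 95 / 1 = 95
H is normal (ℤ_95 is abelian).
|G/H| = |G| / |H| = 95 / 95 = 1

|G/H| = 1


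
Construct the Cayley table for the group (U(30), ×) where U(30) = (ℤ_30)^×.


Elements: {1, 7, 11, 13, 17, 19, 23, 29}
Operation: multiplication mod 30
Entry (a, b) = (a × b) mod 30

Cayley table:
   |  1 |  7 | 11 | 13 | 17 | 19 | 23 | 29
 1 |  1 |  7 | 11 | 13 | 17 | 19 | 23 | 29
 7 |  7 | 19 | 17 |  1 | 29 | 13 | 11 | 23
11 | 11 | 17 |  1 | 23 |  7 | 29 | 13 | 19
13 | 13 |  1 | 23 | 19 | 11 |  7 | 29 | 17
17 | 17 | 29 |  7 | 11 | 19 | 23 |  1 | 13
19 | 19 | 13 | 29 |  7 | 23 |  1 | 17 | 11
23 | 23 | 11 | 13 | 29 |  1 | 17 | 19 |  7
29 | 29 | 23 | 19 | 17 | 13 | 11 |  7 |  1


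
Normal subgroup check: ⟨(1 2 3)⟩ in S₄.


H = ⟨(1 2 3)⟩ in S₄
(1 4)(1 2 3)(1 4)⁻¹ = (4 2 3) ∉ ⟨(1 2 3)⟩

No, not a normal subgroup


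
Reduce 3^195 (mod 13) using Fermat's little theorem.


Fermat's little theorem: if p is prime and gcd(a,p)=1, then a^(p-1) ≡ 1 (mod p)
p = 13 is prime, gcd(3,13) = 1
Reduce exponent: 195 mod 12 = 3
So 3^195 ≡ 3^3 (mod 13)
3^3 mod 13 = 1

3^195 ≡ 1 (mod 13)


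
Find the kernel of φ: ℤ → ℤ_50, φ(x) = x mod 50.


Kernel = preimage of identity
ker(φ) = {x ∈ ℤ : x ≡ 0 (mod 50)} = 50ℤ = {0, ±50, ±100, ...}

ker(φ) = 50ℤ


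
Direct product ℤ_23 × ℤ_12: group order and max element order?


|ℤ_23 × ℤ_12| = 23 × 12 = 276
Max element order = lcm(23,12) = 276
Cyclic? Yes (gcd=1)

|ℤ_23×ℤ_12| = 276, max element order = 276


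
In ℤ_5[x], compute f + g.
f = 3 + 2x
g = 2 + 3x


Add coefficients mod 5:
x^0: 3 + 2 = 0 (mod 5)
x^1: 2 + 3 = 0 (mod 5)
Result: 0

f + g = 0


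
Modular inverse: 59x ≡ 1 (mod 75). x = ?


Use the extended Euclidean algorithm to write 1 = 59·s + 75·t; then s mod 75 is the inverse.
Euclidean algorithm:
  59 = 0·75 + 59
  75 = 1·59 + 16
  59 = 3·16 + 11
  16 = 1·11 + 5
  11 = 2·5 + 1
  5 = 5·1 + 0
gcd(59,75) = 1
Back-substitution gives: 59·(14) + 75·(-11) = 1
So 59⁻¹ ≡ 14 ≡ 14 (mod 75)
Check: 59 × 14 = 826 ≡ 1 (mod 75) ✓

59⁻¹ ≡ 14 (mod 75)


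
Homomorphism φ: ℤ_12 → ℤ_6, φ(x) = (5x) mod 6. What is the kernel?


Kernel = preimage of identity
ker(φ) = {x ∈ ℤ_12 : 5x ≡ 0 (mod 6)}. Since 6 | 12, φ is well-defined. The kernel is the cyclic subgroup ⟨6⟩ of ℤ_12 (order 2), i.e. {0, 6}

ker(φ) = {0, 6}


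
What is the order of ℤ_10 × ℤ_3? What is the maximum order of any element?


|ℤ_10 × ℤ_3| = 10 × 3 = 30
Max element order = lcm(10,3) = 30
Cyclic? Yes (gcd=1)

|ℤ_10×ℤ_3| = 30, max element order = 30


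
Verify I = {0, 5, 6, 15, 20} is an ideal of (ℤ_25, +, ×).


Check ideal conditions for I = {0, 5, 6, 15, 20} in ℤ_25:
(1) I is an additive subgroup? No
(2) For r ∈ ℤ_25 and a ∈ I: r·a ∈ I? No  [counterexample: r=2, a=5, r·a mod 25 = 10 ∉ I]

No, I is not an ideal of ℤ_25


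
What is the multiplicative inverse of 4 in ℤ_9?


Use the extended Euclidean algorithm to write 1 = 4·s + 9·t; then s mod 9 is the inverse.
Euclidean algorithm:
  4 = 0·9 + 4
  9 = 2·4 + 1
  4 = 4·1 + 0
gcd(4,9) = 1
Back-substitution gives: 4·(-2) + 9·(1) = 1
So 4⁻¹ ≡ -2 ≡ 7 (mod 9)
Check: 4 × 7 = 28 ≡ 1 (mod 9) ✓

4⁻¹ ≡ 7 (mod 9)


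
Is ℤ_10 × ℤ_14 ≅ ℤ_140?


Comparing ℤ_10 × ℤ_14 and ℤ_140:
gcd(10,14) = 2 ≠ 1. Max element order in ℤ_10×ℤ_14 is lcm(10,14) = 70 < 140, so it has no element of order 140

No, ℤ_10 × ℤ_14 ≇ ℤ_140


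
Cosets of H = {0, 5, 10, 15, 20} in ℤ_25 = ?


H = {0, 5, 10, 15, 20}, |H| = 5
Number of cosets = |G|/|H| = 25/5 = 5
0 + H = {0, 5, 10, 15, 20}
1 + H = {1, 6, 11, 16, 21}
2 + H = {2, 7, 12, 17, 22}
3 + H = {3, 8, 13, 18, 23}
4 + H = {4, 9, 14, 19, 24}

Cosets: 0+H={0,5,10,15,20}; 1+H={1,6,11,16,21}; 2+H={2,7,12,17,22}; 3+H={3,8,13,18,23}; 4+H={4,9,14,19,24}


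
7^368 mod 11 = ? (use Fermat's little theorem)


Fermat's little theorem: if p is prime and gcd(a,p)=1, then a^(p-1) ≡ 1 (mod p)
p = 11 is prime, gcd(7,11) = 1
Reduce exponent: 368 mod 10 = 8
So 7^368 ≡ 7^8 (mod 11)
7^8 mod 11 = 9

7^368 ≡ 9 (mod 11)


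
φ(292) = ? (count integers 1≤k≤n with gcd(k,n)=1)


Factor n: 292 = 2^2 × 73
φ(n) = n · ∏(1 - 1/p) over distinct primes p | n
φ(292) = 292 · (1 - 1/2) · (1 - 1/73) = 144

φ(292) = 144


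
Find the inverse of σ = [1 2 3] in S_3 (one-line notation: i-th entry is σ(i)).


To find σ⁻¹, swap domain and range:
σ(1) = 1 → σ⁻¹(1) = 1
σ(2) = 2 → σ⁻¹(2) = 2
σ(3) = 3 → σ⁻¹(3) = 3

σ⁻¹ = [1 2 3]


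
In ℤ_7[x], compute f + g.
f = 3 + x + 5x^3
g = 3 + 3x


Add coefficients mod 7:
x^0: 3 + 3 = 6 (mod 7)
x^1: 1 + 3 = 4 (mod 7)
x^2: 0 + 0 = 0 (mod 7)
x^3: 5 + 0 = 5 (mod 7)
Result: 6 + 4x + 5x^3

f + g = 6 + 4x + 5x^3


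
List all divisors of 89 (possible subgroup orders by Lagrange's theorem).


Lagrange's theorem: |H| divides |G|
|G| = 89
Divisors of 89: 1, 89

Possible subgroup orders: {1, 89}


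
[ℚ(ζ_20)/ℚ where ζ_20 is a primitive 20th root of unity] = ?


[ℚ(ζ_n):ℚ] = deg Φ_n(x) = φ(n). Here φ(20) = 8

[ℚ(ζ_20)/ℚ where ζ_20 is a primitive 20th root of unity] = 8


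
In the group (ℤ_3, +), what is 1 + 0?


Operation: addition mod 3
1 + 0 = (a + b) mod 3 with a = 1, b = 0

1 + 0 = 1


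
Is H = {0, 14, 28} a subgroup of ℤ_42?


Subgroup test for H = {0, 14, 28} in (ℤ_42, +):
(1) 0 ∈ H? Yes
(2) Closure: for all a,b ∈ H, (a+b) mod 42 ∈ H? Yes
(3) Inverses: for all a ∈ H, -a mod 42 ∈ H? Yes

Yes, H is a subgroup of ℤ_42


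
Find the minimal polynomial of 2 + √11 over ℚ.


Let α = 2 + √11. Then α - 2 = √11, so (α - 2)² = 11, giving α² - 4α - 7 = 0. Degree 2 and α ∉ ℚ, so this is the minimal polynomial.

Minimal polynomial: x² - 4x - 7


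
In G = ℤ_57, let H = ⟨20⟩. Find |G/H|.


|⟨20⟩| = n / gcd(20, 57) = 57 / 1 = 57
H is normal (ℤ_57 is abelian).
|G/H| = |G| / |H| = 57 / 57 = 1

|G/H| = 1


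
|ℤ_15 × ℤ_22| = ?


|A × B| = |A| · |B|
|ℤ_15 × ℤ_22| = 15 × 22 = 330

|ℤ_15 × ℤ_22| = 330


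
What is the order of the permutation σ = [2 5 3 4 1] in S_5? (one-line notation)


Cycle decomposition: (1 2 5)
Cycle lengths: 3
Order = lcm(3) = 3

ord(σ) = 3


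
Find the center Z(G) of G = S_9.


Z(G) = {g ∈ G | gx = xg for all x ∈ G}
S_n is non-abelian for n ≥ 3; Z(S_9) is trivial

Z(S_9) = {e}


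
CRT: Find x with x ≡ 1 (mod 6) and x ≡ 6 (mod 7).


m₁ = 6, m₂ = 7, gcd = 1, so CRT applies. M = m₁·m₂ = 42
Let M₁ = M/m₁ = 7, M₂ = M/m₂ = 6
Find y₁ ≡ M₁⁻¹ (mod m₁): 7⁻¹ ≡ 1 (mod 6)
Find y₂ ≡ M₂⁻¹ (mod m₂): 6⁻¹ ≡ 6 (mod 7)
x = a₁·M₁·y₁ + a₂·M₂·y₂ = 1·7·1 + 6·6·6 = 223
Reduce mod 42: x ≡ 13
Check: 13 mod 6 = 1 ✓, 13 mod 7 = 6 ✓

x ≡ 13 (mod 42)


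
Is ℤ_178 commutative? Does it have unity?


ℤ_178 is a commutative ring with unity 1; 178 = 2×89 is composite, so 2·89 ≡ 0 gives zero divisors (not an integral domain)
Commutative: Yes
Integral domain: No
Has unity: Yes

ℤ_178: Commutative=Yes, Unity=Yes


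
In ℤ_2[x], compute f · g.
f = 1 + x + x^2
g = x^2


Expand and collect like terms; reduce coefficients mod 2:
x^0: 1·0 = 0 ≡ 0 (mod 2)
x^1: 1·0 + 1·0 = 0 ≡ 0 (mod 2)
x^2: 1·1 + 1·0 + 1·0 = 1 ≡ 1 (mod 2)
x^3: 1·1 + 1·0 = 1 ≡ 1 (mod 2)
x^4: 1·1 = 1 ≡ 1 (mod 2)
Result: x^2 + x^3 + x^4

f · g = x^2 + x^3 + x^4


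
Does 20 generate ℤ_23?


g generates ℤ_n iff gcd(g, n) = 1
gcd(20, 23) = 1
Since gcd = 1, 20 is a generator.

Yes, 20 generates ℤ_23


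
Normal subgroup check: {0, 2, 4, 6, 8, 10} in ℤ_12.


H = {0, 2, 4, 6, 8, 10} in ℤ_12
ℤ_12 is abelian; every subgroup of an abelian group is normal

Yes, normal subgroup


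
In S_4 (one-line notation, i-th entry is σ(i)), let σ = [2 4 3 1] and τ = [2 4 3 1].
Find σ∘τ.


σ∘τ: apply τ first, then σ
1 →τ 2 →σ 4
2 →τ 4 →σ 1
3 →τ 3 →σ 3
4 →τ 1 →σ 2

σ∘τ = [4 1 3 2]


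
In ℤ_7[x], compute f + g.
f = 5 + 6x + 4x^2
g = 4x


Add coefficients mod 7:
x^0: 5 + 0 = 5 (mod 7)
x^1: 6 + 4 = 3 (mod 7)
x^2: 4 + 0 = 4 (mod 7)
Result: 5 + 3x + 4x^2

f + g = 5 + 3x + 4x^2


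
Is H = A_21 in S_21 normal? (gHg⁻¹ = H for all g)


H = A_21 in S_21
A_21 has index 2 in S_21, and every subgroup of index 2 is normal

Yes, normal subgroup


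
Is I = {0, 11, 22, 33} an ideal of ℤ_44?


Check ideal conditions for I = {0, 11, 22, 33} in ℤ_44:
(1) I is an additive subgroup? Yes
(2) For r ∈ ℤ_44 and a ∈ I: r·a ∈ I? Yes

Yes, I is an ideal of ℤ_44


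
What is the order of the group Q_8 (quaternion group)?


Q_8 = {±1, ±i, ±j, ±k}
|Q_8| = 8

|Q_8 (quaternion group)| = 8


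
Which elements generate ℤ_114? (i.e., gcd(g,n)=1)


g generates ℤ_n iff gcd(g,n) = 1
Prime factors of 114: 2, 3, 19
Generators are g ∈ {1,...,113} not divisible by any of these primes.
Generators: {1, 5, 7, 11, 13, 17, 23, 25, 29, 31, 35, 37, 41, 43, 47, 49, 53, 55, 59, 61, 65, 67, 71, 73, 77, 79, 83, 85, 89, 91, 97, 101, 103, 107, 109, 113}
Number of generators = φ(114) = 36

Generators of ℤ_114 = {1, 5, 7, 11, 13, 17, 23, 25, 29, 31, 35, 37, 41, 43, 47, 49, 53, 55, 59, 61, 65, 67, 71, 73, 77, 79, 83, 85, 89, 91, 97, 101, 103, 107, 109, 113}


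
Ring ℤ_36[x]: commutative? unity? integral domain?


ℤ_36 has zero divisors (2·18 ≡ 0), and these lift to constant zero divisors in ℤ_36[x]; so not an integral domain
Commutative: Yes
Integral domain: No
Has unity: Yes

ℤ_36[x]: Commutative=Yes, Unity=Yes


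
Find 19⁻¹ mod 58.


Use the extended Euclidean algorithm to write 1 = 19·s + 58·t; then s mod 58 is the inverse.
Euclidean algorithm:
  19 = 0·58 + 19
  58 = 3·19 + 1
  19 = 19·1 + 0
gcd(19,58) = 1
Back-substitution gives: 19·(-3) + 58·(1) = 1
So 19⁻¹ ≡ -3 ≡ 55 (mod 58)
Check: 19 × 55 = 1045 ≡ 1 (mod 58) ✓

19⁻¹ ≡ 55 (mod 58)


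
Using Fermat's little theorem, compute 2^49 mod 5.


Fermat's little theorem: if p is prime and gcd(a,p)=1, then a^(p-1) ≡ 1 (mod p)
p = 5 is prime, gcd(2,5) = 1
Reduce exponent: 49 mod 4 = 1
So 2^49 ≡ 2^1 (mod 5)
2^1 mod 5 = 2

2^49 ≡ 2 (mod 5)


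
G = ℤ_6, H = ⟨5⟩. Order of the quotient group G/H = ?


|⟨5⟩| = n / gcd(5, 6) = 6 / 1 = 6
H is normal (ℤ_6 is abelian).
|G/H| = |G| / |H| = 6 / 6 = 1

|G/H| = 1


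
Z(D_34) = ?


Z(G) = {g ∈ G | gx = xg for all x ∈ G}
For even n, Z(D_n) = {e, r^(n/2)}: the 180° rotation r^17 commutes with every reflection and rotation

Z(D_34) = {e, r^17}


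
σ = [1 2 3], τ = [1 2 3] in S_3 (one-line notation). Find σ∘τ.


σ∘τ: apply τ first, then σ
1 →τ 1 →σ 1
2 →τ 2 →σ 2
3 →τ 3 →σ 3

σ∘τ = [1 2 3]


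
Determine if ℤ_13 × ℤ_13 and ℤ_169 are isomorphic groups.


Comparing ℤ_13 × ℤ_13 and ℤ_169:
gcd(13,13) = 13 ≠ 1. Max element order in ℤ_13×ℤ_13 is lcm(13,13) = 13 < 169, so it has no element of order 169

No, ℤ_13 × ℤ_13 ≇ ℤ_169


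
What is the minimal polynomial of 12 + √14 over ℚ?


Let α = 12 + √14. Then α - 12 = √14, so (α - 12)² = 14, giving α² - 24α + 130 = 0. Degree 2 and α ∉ ℚ, so this is the minimal polynomial.

Minimal polynomial: x² - 24x + 130


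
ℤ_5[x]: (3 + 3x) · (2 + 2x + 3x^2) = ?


Expand and collect like terms; reduce coefficients mod 5:
x^0: 3·2 = 6 ≡ 1 (mod 5)
x^1: 3·2 + 3·2 = 12 ≡ 2 (mod 5)
x^2: 3·3 + 3·2 = 15 ≡ 0 (mod 5)
x^3: 3·3 = 9 ≡ 4 (mod 5)
Result: 1 + 2x + 4x^3

f · g = 1 + 2x + 4x^3


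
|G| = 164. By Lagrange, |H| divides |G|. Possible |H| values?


Lagrange's theorem: |H| divides |G|
|G| = 164
Divisors of 164: 1, 2, 4, 41, 82, 164

Possible subgroup orders: {1, 2, 4, 41, 82, 164}


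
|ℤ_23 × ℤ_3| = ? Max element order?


|ℤ_23 × ℤ_3| = 23 × 3 = 69
Max element order = lcm(23,3) = 69
Cyclic? Yes (gcd=1)

|ℤ_23×ℤ_3| = 69, max element order = 69


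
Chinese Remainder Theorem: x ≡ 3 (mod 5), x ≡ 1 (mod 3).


m₁ = 5, m₂ = 3, gcd = 1, so CRT applies. M = m₁·m₂ = 15
Let M₁ = M/m₁ = 3, M₂ = M/m₂ = 5
Find y₁ ≡ M₁⁻¹ (mod m₁): 3⁻¹ ≡ 2 (mod 5)
Find y₂ ≡ M₂⁻¹ (mod m₂): 5⁻¹ ≡ 2 (mod 3)
x = a₁·M₁·y₁ + a₂·M₂·y₂ = 3·3·2 + 1·5·2 = 28
Reduce mod 15: x ≡ 13
Check: 13 mod 5 = 3 ✓, 13 mod 3 = 1 ✓

x ≡ 13 (mod 15)


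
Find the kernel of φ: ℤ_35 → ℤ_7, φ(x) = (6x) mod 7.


Kernel = preimage of identity
ker(φ) = {x ∈ ℤ_35 : 6x ≡ 0 (mod 7)}. Since 7 | 35, φ is well-defined. The kernel is the cyclic subgroup ⟨7⟩ of ℤ_35 (order 5), i.e. {0, 7, 14, 21, 28}

ker(φ) = {0, 7, 14, 21, 28}


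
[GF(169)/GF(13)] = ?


GF(169) = GF(13^2), so the extension degree is 2

[GF(169)/GF(13)] = 2


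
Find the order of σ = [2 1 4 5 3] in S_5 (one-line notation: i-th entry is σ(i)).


Cycle decomposition: (1 2) (3 4 5)
Cycle lengths: 2, 3
Order = lcm(2, 3) = 6

ord(σ) = 6


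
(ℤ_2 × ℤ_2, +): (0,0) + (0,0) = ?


Operation: componentwise addition mod (2, 2)
(0,0) + (0,0) = ((a₁+b₁) mod 2, (a₂+b₂) mod 2) with a = (0,0), b = (0,0)

(0,0) + (0,0) = (0,0)


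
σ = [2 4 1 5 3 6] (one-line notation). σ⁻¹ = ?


To find σ⁻¹, swap domain and range:
σ(1) = 2 → σ⁻¹(2) = 1
σ(2) = 4 → σ⁻¹(4) = 2
σ(3) = 1 → σ⁻¹(1) = 3
σ(4) = 5 → σ⁻¹(5) = 4
σ(5) = 3 → σ⁻¹(3) = 5
σ(6) = 6 → σ⁻¹(6) = 6

σ⁻¹ = [3 1 5 2 4 6]


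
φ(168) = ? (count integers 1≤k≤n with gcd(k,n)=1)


Factor n: 168 = 2^3 × 3 × 7
φ(n) = n · ∏(1 - 1/p) over distinct primes p | n
φ(168) = 168 · (1 - 1/2) · (1 - 1/3) · (1 - 1/7) = 48

φ(168) = 48


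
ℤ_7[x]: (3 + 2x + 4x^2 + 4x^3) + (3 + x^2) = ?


Add coefficients mod 7:
x^0: 3 + 3 = 6 (mod 7)
x^1: 2 + 0 = 2 (mod 7)
x^2: 4 + 1 = 5 (mod 7)
x^3: 4 + 0 = 4 (mod 7)
Result: 6 + 2x + 5x^2 + 4x^3

f + g = 6 + 2x + 5x^2 + 4x^3


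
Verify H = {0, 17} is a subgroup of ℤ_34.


Subgroup test for H = {0, 17} in (ℤ_34, +):
(1) 0 ∈ H? Yes
(2) Closure: for all a,b ∈ H, (a+b) mod 34 ∈ H? Yes
(3) Inverses: for all a ∈ H, -a mod 34 ∈ H? Yes

Yes, H is a subgroup of ℤ_34


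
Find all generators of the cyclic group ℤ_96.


g generates ℤ_n iff gcd(g,n) = 1
Prime factors of 96: 2, 3
Generators are g ∈ {1,...,95} not divisible by any of these primes.
Generators: {1, 5, 7, 11, 13, 17, 19, 23, 25, 29, 31, 35, 37, 41, 43, 47, 49, 53, 55, 59, 61, 65, 67, 71, 73, 77, 79, 83, 85, 89, 91, 95}
Number of generators = φ(96) = 32

Generators of ℤ_96 = {1, 5, 7, 11, 13, 17, 19, 23, 25, 29, 31, 35, 37, 41, 43, 47, 49, 53, 55, 59, 61, 65, 67, 71, 73, 77, 79, 83, 85, 89, 91, 95}


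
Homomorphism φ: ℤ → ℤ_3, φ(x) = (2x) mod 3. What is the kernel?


Kernel = preimage of identity
ker(φ) = {x ∈ ℤ : 2x ≡ 0 (mod 3)}. gcd(2,3) = 1, so 2x ≡ 0 (mod 3) ⟺ x ≡ 0 (mod 3/1 = 3). Hence ker(φ) = 3ℤ

ker(φ) = 3ℤ


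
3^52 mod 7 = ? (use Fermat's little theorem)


Fermat's little theorem: if p is prime and gcd(a,p)=1, then a^(p-1) ≡ 1 (mod p)
p = 7 is prime, gcd(3,7) = 1
Reduce exponent: 52 mod 6 = 4
So 3^52 ≡ 3^4 (mod 7)
3^4 mod 7 = 4

3^52 ≡ 4 (mod 7)


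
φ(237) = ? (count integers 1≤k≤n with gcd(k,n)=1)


Factor n: 237 = 3 × 79
φ(n) = n · ∏(1 - 1/p) over distinct primes p | n
φ(237) = 237 · (1 - 1/3) · (1 - 1/79) = 156

φ(237) = 156


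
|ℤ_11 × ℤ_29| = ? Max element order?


|ℤ_11 × ℤ_29| = 11 × 29 = 319
Max element order = lcm(11,29) = 319
Cyclic? Yes (gcd=1)

|ℤ_11×ℤ_29| = 319, max element order = 319


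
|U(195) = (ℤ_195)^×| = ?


U(n) is the group of units mod n; |U(n)| = φ(n)
|U(195)| = φ(195) = 96

|U(195) = (ℤ_195)^×| = 96


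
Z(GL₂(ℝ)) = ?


Z(G) = {g ∈ G | gx = xg for all x ∈ G}
Only scalar multiples of the identity commute with all invertible matrices

Z(GL₂(ℝ)) = {aI : a ∈ ℝ, a ≠ 0}


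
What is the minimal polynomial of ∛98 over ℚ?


∛98 satisfies x³ - 98 = 0, irreducible over ℚ (no rational root; 98 is not a perfect cube)

Minimal polynomial: x³ - 98


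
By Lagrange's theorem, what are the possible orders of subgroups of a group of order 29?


Lagrange's theorem: |H| divides |G|
|G| = 29
Divisors of 29: 1, 29

Possible subgroup orders: {1, 29}


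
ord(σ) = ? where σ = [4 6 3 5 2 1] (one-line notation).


Cycle decomposition: (1 4 5 2 6)
Cycle lengths: 5
Order = lcm(5) = 5

ord(σ) = 5


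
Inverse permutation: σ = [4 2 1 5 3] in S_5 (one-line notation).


To find σ⁻¹, swap domain and range:
σ(1) = 4 → σ⁻¹(4) = 1
σ(2) = 2 → σ⁻¹(2) = 2
σ(3) = 1 → σ⁻¹(1) = 3
σ(4) = 5 → σ⁻¹(5) = 4
σ(5) = 3 → σ⁻¹(3) = 5

σ⁻¹ = [3 2 5 1 4]


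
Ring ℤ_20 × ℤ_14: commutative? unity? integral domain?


Direct product ring; commutative with unity (1,1); but (1,0)·(0,1) = (0,0) gives zero divisors, so not an integral domain
Commutative: Yes
Integral domain: No
Has unity: Yes

ℤ_20 × ℤ_14: Commutative=Yes, Unity=Yes


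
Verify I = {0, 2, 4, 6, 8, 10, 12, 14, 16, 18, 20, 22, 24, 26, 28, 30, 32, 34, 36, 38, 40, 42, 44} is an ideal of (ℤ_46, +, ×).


Check ideal conditions for I = {0, 2, 4, 6, 8, 10, 12, 14, 16, 18, 20, 22, 24, 26, 28, 30, 32, 34, 36, 38, 40, 42, 44} in ℤ_46:
(1) I is an additive subgroup? Yes
(2) For r ∈ ℤ_46 and a ∈ I: r·a ∈ I? Yes

Yes, I is an ideal of ℤ_46


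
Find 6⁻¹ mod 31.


Use the extended Euclidean algorithm to write 1 = 6·s + 31·t; then s mod 31 is the inverse.
Euclidean algorithm:
  6 = 0·31 + 6
  31 = 5·6 + 1
  6 = 6·1 + 0
gcd(6,31) = 1
Back-substitution gives: 6·(-5) + 31·(1) = 1
So 6⁻¹ ≡ -5 ≡ 26 (mod 31)
Check: 6 × 26 = 156 ≡ 1 (mod 31) ✓

6⁻¹ ≡ 26 (mod 31)


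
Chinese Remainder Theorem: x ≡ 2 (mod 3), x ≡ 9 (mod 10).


m₁ = 3, m₂ = 10, gcd = 1, so CRT applies. M = m₁·m₂ = 30
Let M₁ = M/m₁ = 10, M₂ = M/m₂ = 3
Find y₁ ≡ M₁⁻¹ (mod m₁): 10⁻¹ ≡ 1 (mod 3)
Find y₂ ≡ M₂⁻¹ (mod m₂): 3⁻¹ ≡ 7 (mod 10)
x = a₁·M₁·y₁ + a₂·M₂·y₂ = 2·10·1 + 9·3·7 = 209
Reduce mod 30: x ≡ 29
Check: 29 mod 3 = 2 ✓, 29 mod 10 = 9 ✓

x ≡ 29 (mod 30)


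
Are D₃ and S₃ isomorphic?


Comparing D₃ and S₃:
Both are the unique non-abelian group of order 6

Yes, D₃ ≅ S₃


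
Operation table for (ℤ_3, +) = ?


Elements: {0, 1, 2}
Operation: addition mod 3
Entry (a, b) = (a + b) mod 3

Cayley table:
  | 0 | 1 | 2
0 | 0 | 1 | 2
1 | 1 | 2 | 0
2 | 2 | 0 | 1


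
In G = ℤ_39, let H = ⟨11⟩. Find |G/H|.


|⟨11⟩| = n / gcd(11, 39) = 39 / 1 = 39
H is normal (ℤ_39 is abelian).
|G/H| = |G| / |H| = 39 / 39 = 1

|G/H| = 1


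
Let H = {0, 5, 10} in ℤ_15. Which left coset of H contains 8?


8 + H = {8 + h (mod 15) : h ∈ H}
8+0=8, 8+5=13, 8+10=3
8 + H = {3, 8, 13} = 3 + H

8 + H = {3, 8, 13}


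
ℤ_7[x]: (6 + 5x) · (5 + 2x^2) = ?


Expand and collect like terms; reduce coefficients mod 7:
x^0: 6·5 = 30 ≡ 2 (mod 7)
x^1: 6·0 + 5·5 = 25 ≡ 4 (mod 7)
x^2: 6·2 + 5·0 = 12 ≡ 5 (mod 7)
x^3: 5·2 = 10 ≡ 3 (mod 7)
Result: 2 + 4x + 5x^2 + 3x^3

f · g = 2 + 4x + 5x^2 + 3x^3


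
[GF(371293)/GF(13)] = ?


GF(371293) = GF(13^5), so the extension degree is 5

[GF(371293)/GF(13)] = 5


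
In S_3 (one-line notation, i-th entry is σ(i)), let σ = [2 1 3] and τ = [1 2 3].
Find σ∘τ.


σ∘τ: apply τ first, then σ
1 →τ 1 →σ 2
2 →τ 2 →σ 1
3 →τ 3 →σ 3

σ∘τ = [2 1 3]


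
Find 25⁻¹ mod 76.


Use the extended Euclidean algorithm to write 1 = 25·s + 76·t; then s mod 76 is the inverse.
Euclidean algorithm:
  25 = 0·76 + 25
  76 = 3·25 + 1
  25 = 25·1 + 0
gcd(25,76) = 1
Back-substitution gives: 25·(-3) + 76·(1) = 1
So 25⁻¹ ≡ -3 ≡ 73 (mod 76)
Check: 25 × 73 = 1825 ≡ 1 (mod 76) ✓

25⁻¹ ≡ 73 (mod 76)


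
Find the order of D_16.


|D_n| = 2n (n rotations and n reflections)
|D_16| = 2×16 = 32

|D_16| = 32


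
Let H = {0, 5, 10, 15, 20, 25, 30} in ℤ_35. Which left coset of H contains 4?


4 + H = {4 + h (mod 35) : h ∈ H}
4+0=4, 4+5=9, 4+10=14, 4+15=19, 4+20=24, 4+25=29, 4+30=34

4 + H = {4, 9, 14, 19, 24, 29, 34}


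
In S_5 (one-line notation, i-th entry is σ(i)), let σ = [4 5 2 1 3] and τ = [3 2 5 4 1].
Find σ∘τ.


σ∘τ: apply τ first, then σ
1 →τ 3 →σ 2
2 →τ 2 →σ 5
3 →τ 5 →σ 3
4 →τ 4 →σ 1
5 →τ 1 →σ 4

σ∘τ = [2 5 3 1 4]


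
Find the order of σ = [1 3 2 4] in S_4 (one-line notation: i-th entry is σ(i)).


Cycle decomposition: (2 3)
Cycle lengths: 2
Order = lcm(2) = 2

ord(σ) = 2


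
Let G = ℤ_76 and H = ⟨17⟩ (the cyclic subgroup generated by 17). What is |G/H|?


|⟨17⟩| = n / gcd(17, 76) = 76 / 1 = 76
H is normal (ℤ_76 is abelian).
|G/H| = |G| / |H| = 76 / 76 = 1

|G/H| = 1


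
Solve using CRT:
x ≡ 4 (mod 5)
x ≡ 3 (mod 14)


m₁ = 5, m₂ = 14, gcd = 1, so CRT applies. M = m₁·m₂ = 70
Let M₁ = M/m₁ = 14, M₂ = M/m₂ = 5
Find y₁ ≡ M₁⁻¹ (mod m₁): 14⁻¹ ≡ 4 (mod 5)
Find y₂ ≡ M₂⁻¹ (mod m₂): 5⁻¹ ≡ 3 (mod 14)
x = a₁·M₁·y₁ + a₂·M₂·y₂ = 4·14·4 + 3·5·3 = 269
Reduce mod 70: x ≡ 59
Check: 59 mod 5 = 4 ✓, 59 mod 14 = 3 ✓

x ≡ 59 (mod 70)


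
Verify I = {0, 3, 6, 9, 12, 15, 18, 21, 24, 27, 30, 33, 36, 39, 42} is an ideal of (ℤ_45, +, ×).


Check ideal conditions for I = {0, 3, 6, 9, 12, 15, 18, 21, 24, 27, 30, 33, 36, 39, 42} in ℤ_45:
(1) I is an additive subgroup? Yes
(2) For r ∈ ℤ_45 and a ∈ I: r·a ∈ I? Yes

Yes, I is an ideal of ℤ_45


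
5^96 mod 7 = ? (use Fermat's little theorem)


Fermat's little theorem: if p is prime and gcd(a,p)=1, then a^(p-1) ≡ 1 (mod p)
p = 7 is prime, gcd(5,7) = 1
Reduce exponent: 96 mod 6 = 0
So 5^96 ≡ 5^0 (mod 7)
5^0 = 1

5^96 ≡ 1 (mod 7)


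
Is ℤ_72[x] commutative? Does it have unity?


ℤ_72 has zero divisors (2·36 ≡ 0), and these lift to constant zero divisors in ℤ_72[x]; so not an integral domain
Commutative: Yes
Integral domain: No
Has unity: Yes

ℤ_72[x]: Commutative=Yes, Unity=Yes


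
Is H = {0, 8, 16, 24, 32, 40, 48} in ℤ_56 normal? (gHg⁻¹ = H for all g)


H = {0, 8, 16, 24, 32, 40, 48} in ℤ_56
ℤ_56 is abelian; every subgroup of an abelian group is normal

Yes, normal subgroup


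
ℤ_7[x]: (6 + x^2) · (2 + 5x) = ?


Expand and collect like terms; reduce coefficients mod 7:
x^0: 6·2 = 12 ≡ 5 (mod 7)
x^1: 6·5 + 0·2 = 30 ≡ 2 (mod 7)
x^2: 0·5 + 1·2 = 2 ≡ 2 (mod 7)
x^3: 1·5 = 5 ≡ 5 (mod 7)
Result: 5 + 2x + 2x^2 + 5x^3

f · g = 5 + 2x + 2x^2 + 5x^3


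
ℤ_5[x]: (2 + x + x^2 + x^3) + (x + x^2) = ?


Add coefficients mod 5:
x^0: 2 + 0 = 2 (mod 5)
x^1: 1 + 1 = 2 (mod 5)
x^2: 1 + 1 = 2 (mod 5)
x^3: 1 + 0 = 1 (mod 5)
Result: 2 + 2x + 2x^2 + x^3

f + g = 2 + 2x + 2x^2 + x^3


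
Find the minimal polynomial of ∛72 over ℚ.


∛72 satisfies x³ - 72 = 0, irreducible over ℚ (no rational root; 72 is not a perfect cube)

Minimal polynomial: x³ - 72


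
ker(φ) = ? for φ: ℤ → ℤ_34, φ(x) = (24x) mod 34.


Kernel = preimage of identity
ker(φ) = {x ∈ ℤ : 24x ≡ 0 (mod 34)}. gcd(24,34) = 2, so 24x ≡ 0 (mod 34) ⟺ x ≡ 0 (mod 34/2 = 17). Hence ker(φ) = 17ℤ

ker(φ) = 17ℤ


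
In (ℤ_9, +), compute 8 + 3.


Operation: addition mod 9
8 + 3 = (a + b) mod 9 with a = 8, b = 3

8 + 3 = 2


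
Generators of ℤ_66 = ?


g generates ℤ_n iff gcd(g,n) = 1
Prime factors of 66: 2, 3, 11
Generators are g ∈ {1,...,65} not divisible by any of these primes.
Generators: {1, 5, 7, 13, 17, 19, 23, 25, 29, 31, 35, 37, 41, 43, 47, 49, 53, 59, 61, 65}
Number of generators = φ(66) = 20

Generators of ℤ_66 = {1, 5, 7, 13, 17, 19, 23, 25, 29, 31, 35, 37, 41, 43, 47, 49, 53, 59, 61, 65}


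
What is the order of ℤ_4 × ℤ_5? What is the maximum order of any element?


|ℤ_4 × ℤ_5| = 4 × 5 = 20
Max element order = lcm(4,5) = 20
Cyclic? Yes (gcd=1)

|ℤ_4×ℤ_5| = 20, max element order = 20


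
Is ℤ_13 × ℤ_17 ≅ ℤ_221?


Comparing ℤ_13 × ℤ_17 and ℤ_221:
gcd(13,17) = 1, so ℤ_13 × ℤ_17 ≅ ℤ_221 (CRT)

Yes, ℤ_13 × ℤ_17 ≅ ℤ_221


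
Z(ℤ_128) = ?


Z(G) = {g ∈ G | gx = xg for all x ∈ G}
ℤ_128 is abelian, so Z(G) = G

Z(ℤ_128) = ℤ_128


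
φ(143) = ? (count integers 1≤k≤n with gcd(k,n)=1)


Factor n: 143 = 11 × 13
φ(n) = n · ∏(1 - 1/p) over distinct primes p | n
φ(143) = 143 · (1 - 1/11) · (1 - 1/13) = 120

φ(143) = 120


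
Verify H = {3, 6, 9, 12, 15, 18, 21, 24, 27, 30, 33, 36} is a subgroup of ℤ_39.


Subgroup test for H = {3, 6, 9, 12, 15, 18, 21, 24, 27, 30, 33, 36} in (ℤ_39, +):
(1) 0 ∈ H? No
(2) Closure: for all a,b ∈ H, (a+b) mod 39 ∈ H? No  [counterexample: 3 + 36 = 0 ∉ H]
(3) Inverses: for all a ∈ H, -a mod 39 ∈ H? Yes

No, H is not a subgroup of ℤ_39


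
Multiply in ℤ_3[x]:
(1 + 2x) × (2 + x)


Expand and collect like terms; reduce coefficients mod 3:
x^0: 1·2 = 2 ≡ 2 (mod 3)
x^1: 1·1 + 2·2 = 5 ≡ 2 (mod 3)
x^2: 2·1 = 2 ≡ 2 (mod 3)
Result: 2 + 2x + 2x^2

f · g = 2 + 2x + 2x^2


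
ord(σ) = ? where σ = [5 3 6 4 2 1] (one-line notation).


Cycle decomposition: (1 5 2 3 6)
Cycle lengths: 5
Order = lcm(5) = 5

ord(σ) = 5


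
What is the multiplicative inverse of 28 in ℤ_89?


Use the extended Euclidean algorithm to write 1 = 28·s + 89·t; then s mod 89 is the inverse.
Euclidean algorithm:
  28 = 0·89 + 28
  89 = 3·28 + 5
  28 = 5·5 + 3
  5 = 1·3 + 2
  3 = 1·2 + 1
  2 = 2·1 + 0
gcd(28,89) = 1
Back-substitution gives: 28·(35) + 89·(-11) = 1
So 28⁻¹ ≡ 35 ≡ 35 (mod 89)
Check: 28 × 35 = 980 ≡ 1 (mod 89) ✓

28⁻¹ ≡ 35 (mod 89)


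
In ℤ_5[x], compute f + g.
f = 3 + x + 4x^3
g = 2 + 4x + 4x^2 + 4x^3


Add coefficients mod 5:
x^0: 3 + 2 = 0 (mod 5)
x^1: 1 + 4 = 0 (mod 5)
x^2: 0 + 4 = 4 (mod 5)
x^3: 4 + 4 = 3 (mod 5)
Result: 4x^2 + 3x^3

f + g = 4x^2 + 3x^3


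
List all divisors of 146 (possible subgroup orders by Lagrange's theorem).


Lagrange's theorem: |H| divides |G|
|G| = 146
Divisors of 146: 1, 2, 73, 146

Possible subgroup orders: {1, 2, 73, 146}


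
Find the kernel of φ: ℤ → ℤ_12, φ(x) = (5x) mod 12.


Kernel = preimage of identity
ker(φ) = {x ∈ ℤ : 5x ≡ 0 (mod 12)}. gcd(5,12) = 1, so 5x ≡ 0 (mod 12) ⟺ x ≡ 0 (mod 12/1 = 12). Hence ker(φ) = 12ℤ

ker(φ) = 12ℤ


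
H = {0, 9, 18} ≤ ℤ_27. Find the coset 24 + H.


24 + H = {24 + h (mod 27) : h ∈ H}
24+0=24, 24+9=6, 24+18=15
24 + H = {6, 15, 24} = 6 + H

24 + H = {6, 15, 24}


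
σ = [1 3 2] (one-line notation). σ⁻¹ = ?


To find σ⁻¹, swap domain and range:
σ(1) = 1 → σ⁻¹(1) = 1
σ(2) = 3 → σ⁻¹(3) = 2
σ(3) = 2 → σ⁻¹(2) = 3

σ⁻¹ = [1 3 2]


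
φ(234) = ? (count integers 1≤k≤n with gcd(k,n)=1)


Factor n: 234 = 2 × 3^2 × 13
φ(n) = n · ∏(1 - 1/p) over distinct primes p | n
φ(234) = 234 · (1 - 1/2) · (1 - 1/3) · (1 - 1/13) = 72

φ(234) = 72


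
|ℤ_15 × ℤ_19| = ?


|A × B| = |A| · |B|
|ℤ_15 × ℤ_19| = 15 × 19 = 285

|ℤ_15 × ℤ_19| = 285


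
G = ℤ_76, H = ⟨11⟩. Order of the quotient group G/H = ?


|⟨11⟩| = n / gcd(11, 76) = 76 / 1 = 76
H is normal (ℤ_76 is abelian).
|G/H| = |G| / |H| = 76 / 76 = 1

|G/H| = 1


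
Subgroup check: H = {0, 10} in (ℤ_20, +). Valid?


Subgroup test for H = {0, 10} in (ℤ_20, +):
(1) 0 ∈ H? Yes
(2) Closure: for all a,b ∈ H, (a+b) mod 20 ∈ H? Yes
(3) Inverses: for all a ∈ H, -a mod 20 ∈ H? Yes

Yes, H is a subgroup of ℤ_20


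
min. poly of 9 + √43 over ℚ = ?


Let α = 9 + √43. Then α - 9 = √43, so (α - 9)² = 43, giving α² - 18α + 38 = 0. Degree 2 and α ∉ ℚ, so this is the minimal polynomial.

Minimal polynomial: x² - 18x + 38


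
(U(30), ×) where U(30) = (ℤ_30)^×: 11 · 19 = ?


Operation: multiplication mod 30
11 · 19 = (a × b) mod 30 with a = 11, b = 19

11 · 19 = 29


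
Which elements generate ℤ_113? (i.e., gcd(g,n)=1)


g generates ℤ_n iff gcd(g,n) = 1
Prime factors of 113: 113
Generators are g ∈ {1,...,112} not divisible by any of these primes.
Generators: {1, 2, 3, 4, 5, 6, 7, 8, 9, 10, 11, 12, 13, 14, 15, 16, 17, 18, 19, 20, 21, 22, 23, 24, 25, 26, 27, 28, 29, 30, 31, 32, 33, 34, 35, 36, 37, 38, 39, 40, 41, 42, 43, 44, 45, 46, 47, 48, 49, 50, 51, 52, 53, 54, 55, 56, 57, 58, 59, 60, 61, 62, 63, 64, 65, 66, 67, 68, 69, 70, 71, 72, 73, 74, 75, 76, 77, 78, 79, 80, 81, 82, 83, 84, 85, 86, 87, 88, 89, 90, 91, 92, 93, 94, 95, 96, 97, 98, 99, 100, 101, 102, 103, 104, 105, 106, 107, 108, 109, 110, 111, 112}
Number of generators = φ(113) = 112

Generators of ℤ_113 = {1, 2, 3, 4, 5, 6, 7, 8, 9, 10, 11, 12, 13, 14, 15, 16, 17, 18, 19, 20, 21, 22, 23, 24, 25, 26, 27, 28, 29, 30, 31, 32, 33, 34, 35, 36, 37, 38, 39, 40, 41, 42, 43, 44, 45, 46, 47, 48, 49, 50, 51, 52, 53, 54, 55, 56, 57, 58, 59, 60, 61, 62, 63, 64, 65, 66, 67, 68, 69, 70, 71, 72, 73, 74, 75, 76, 77, 78, 79, 80, 81, 82, 83, 84, 85, 86, 87, 88, 89, 90, 91, 92, 93, 94, 95, 96, 97, 98, 99, 100, 101, 102, 103, 104, 105, 106, 107, 108, 109, 110, 111, 112}
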